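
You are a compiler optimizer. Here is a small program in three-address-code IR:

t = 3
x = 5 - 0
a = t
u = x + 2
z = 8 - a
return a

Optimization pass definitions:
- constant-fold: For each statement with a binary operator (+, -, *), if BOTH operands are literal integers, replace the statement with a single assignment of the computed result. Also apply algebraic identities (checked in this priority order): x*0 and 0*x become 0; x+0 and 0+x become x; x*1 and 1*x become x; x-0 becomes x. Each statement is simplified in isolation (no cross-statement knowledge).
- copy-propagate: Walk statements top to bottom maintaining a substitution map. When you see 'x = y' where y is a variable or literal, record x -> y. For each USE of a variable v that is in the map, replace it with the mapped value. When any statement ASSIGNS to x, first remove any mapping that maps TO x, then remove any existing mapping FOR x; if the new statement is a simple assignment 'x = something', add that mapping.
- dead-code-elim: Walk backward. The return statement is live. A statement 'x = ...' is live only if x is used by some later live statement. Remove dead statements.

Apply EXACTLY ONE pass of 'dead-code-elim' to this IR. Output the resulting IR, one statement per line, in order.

Answer: t = 3
a = t
return a

Derivation:
Applying dead-code-elim statement-by-statement:
  [6] return a  -> KEEP (return); live=['a']
  [5] z = 8 - a  -> DEAD (z not live)
  [4] u = x + 2  -> DEAD (u not live)
  [3] a = t  -> KEEP; live=['t']
  [2] x = 5 - 0  -> DEAD (x not live)
  [1] t = 3  -> KEEP; live=[]
Result (3 stmts):
  t = 3
  a = t
  return a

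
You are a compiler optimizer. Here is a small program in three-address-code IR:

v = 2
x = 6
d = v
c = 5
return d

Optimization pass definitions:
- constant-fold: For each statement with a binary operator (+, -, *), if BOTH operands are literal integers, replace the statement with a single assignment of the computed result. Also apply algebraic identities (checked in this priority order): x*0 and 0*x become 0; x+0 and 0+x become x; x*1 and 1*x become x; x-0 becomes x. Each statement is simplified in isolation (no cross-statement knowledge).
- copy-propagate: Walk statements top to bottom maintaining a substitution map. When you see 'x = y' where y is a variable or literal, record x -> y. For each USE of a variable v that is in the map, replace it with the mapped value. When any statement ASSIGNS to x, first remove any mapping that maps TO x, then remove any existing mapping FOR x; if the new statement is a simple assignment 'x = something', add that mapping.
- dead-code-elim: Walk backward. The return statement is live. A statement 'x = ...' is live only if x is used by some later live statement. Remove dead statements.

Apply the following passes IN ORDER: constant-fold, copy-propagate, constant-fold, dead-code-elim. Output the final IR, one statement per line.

Initial IR:
  v = 2
  x = 6
  d = v
  c = 5
  return d
After constant-fold (5 stmts):
  v = 2
  x = 6
  d = v
  c = 5
  return d
After copy-propagate (5 stmts):
  v = 2
  x = 6
  d = 2
  c = 5
  return 2
After constant-fold (5 stmts):
  v = 2
  x = 6
  d = 2
  c = 5
  return 2
After dead-code-elim (1 stmts):
  return 2

Answer: return 2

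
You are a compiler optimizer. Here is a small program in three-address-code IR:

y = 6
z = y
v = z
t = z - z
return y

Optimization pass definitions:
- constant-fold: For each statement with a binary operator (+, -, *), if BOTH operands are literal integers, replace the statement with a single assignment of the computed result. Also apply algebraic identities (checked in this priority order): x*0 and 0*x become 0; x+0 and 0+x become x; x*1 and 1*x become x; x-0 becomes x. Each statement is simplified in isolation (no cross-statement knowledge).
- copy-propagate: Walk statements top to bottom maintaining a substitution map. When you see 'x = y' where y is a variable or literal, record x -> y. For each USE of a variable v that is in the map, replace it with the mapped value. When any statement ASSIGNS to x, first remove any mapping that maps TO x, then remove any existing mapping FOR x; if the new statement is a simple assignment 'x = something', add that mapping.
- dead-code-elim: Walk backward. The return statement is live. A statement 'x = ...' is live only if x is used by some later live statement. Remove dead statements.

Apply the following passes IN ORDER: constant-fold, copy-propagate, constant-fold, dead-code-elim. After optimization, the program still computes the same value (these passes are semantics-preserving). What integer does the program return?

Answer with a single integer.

Initial IR:
  y = 6
  z = y
  v = z
  t = z - z
  return y
After constant-fold (5 stmts):
  y = 6
  z = y
  v = z
  t = z - z
  return y
After copy-propagate (5 stmts):
  y = 6
  z = 6
  v = 6
  t = 6 - 6
  return 6
After constant-fold (5 stmts):
  y = 6
  z = 6
  v = 6
  t = 0
  return 6
After dead-code-elim (1 stmts):
  return 6
Evaluate:
  y = 6  =>  y = 6
  z = y  =>  z = 6
  v = z  =>  v = 6
  t = z - z  =>  t = 0
  return y = 6

Answer: 6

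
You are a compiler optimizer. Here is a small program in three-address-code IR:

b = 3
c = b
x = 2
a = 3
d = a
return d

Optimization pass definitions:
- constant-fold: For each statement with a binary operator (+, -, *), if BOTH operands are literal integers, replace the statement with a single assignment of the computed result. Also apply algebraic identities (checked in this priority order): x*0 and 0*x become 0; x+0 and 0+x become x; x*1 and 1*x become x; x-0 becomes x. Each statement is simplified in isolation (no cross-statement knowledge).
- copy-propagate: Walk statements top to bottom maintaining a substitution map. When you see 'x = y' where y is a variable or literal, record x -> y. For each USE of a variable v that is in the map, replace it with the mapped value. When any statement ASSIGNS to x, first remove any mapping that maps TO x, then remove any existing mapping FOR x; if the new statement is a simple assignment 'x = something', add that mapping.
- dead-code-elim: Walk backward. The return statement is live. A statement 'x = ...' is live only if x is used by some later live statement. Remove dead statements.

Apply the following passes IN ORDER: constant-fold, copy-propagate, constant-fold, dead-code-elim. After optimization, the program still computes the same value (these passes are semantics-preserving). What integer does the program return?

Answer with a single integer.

Initial IR:
  b = 3
  c = b
  x = 2
  a = 3
  d = a
  return d
After constant-fold (6 stmts):
  b = 3
  c = b
  x = 2
  a = 3
  d = a
  return d
After copy-propagate (6 stmts):
  b = 3
  c = 3
  x = 2
  a = 3
  d = 3
  return 3
After constant-fold (6 stmts):
  b = 3
  c = 3
  x = 2
  a = 3
  d = 3
  return 3
After dead-code-elim (1 stmts):
  return 3
Evaluate:
  b = 3  =>  b = 3
  c = b  =>  c = 3
  x = 2  =>  x = 2
  a = 3  =>  a = 3
  d = a  =>  d = 3
  return d = 3

Answer: 3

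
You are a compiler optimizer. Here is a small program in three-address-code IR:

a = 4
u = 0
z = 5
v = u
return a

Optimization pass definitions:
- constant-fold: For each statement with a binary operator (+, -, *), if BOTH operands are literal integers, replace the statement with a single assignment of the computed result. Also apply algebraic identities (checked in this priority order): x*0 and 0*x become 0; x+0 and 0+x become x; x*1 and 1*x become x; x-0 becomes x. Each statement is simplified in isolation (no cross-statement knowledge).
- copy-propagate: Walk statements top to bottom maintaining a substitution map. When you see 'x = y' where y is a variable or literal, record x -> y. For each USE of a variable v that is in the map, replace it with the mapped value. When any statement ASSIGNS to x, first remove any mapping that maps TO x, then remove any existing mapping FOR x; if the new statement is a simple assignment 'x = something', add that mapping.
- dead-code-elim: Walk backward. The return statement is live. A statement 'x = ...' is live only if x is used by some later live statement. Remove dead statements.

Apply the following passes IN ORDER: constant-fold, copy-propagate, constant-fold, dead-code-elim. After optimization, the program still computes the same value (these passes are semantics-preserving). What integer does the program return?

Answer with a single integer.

Answer: 4

Derivation:
Initial IR:
  a = 4
  u = 0
  z = 5
  v = u
  return a
After constant-fold (5 stmts):
  a = 4
  u = 0
  z = 5
  v = u
  return a
After copy-propagate (5 stmts):
  a = 4
  u = 0
  z = 5
  v = 0
  return 4
After constant-fold (5 stmts):
  a = 4
  u = 0
  z = 5
  v = 0
  return 4
After dead-code-elim (1 stmts):
  return 4
Evaluate:
  a = 4  =>  a = 4
  u = 0  =>  u = 0
  z = 5  =>  z = 5
  v = u  =>  v = 0
  return a = 4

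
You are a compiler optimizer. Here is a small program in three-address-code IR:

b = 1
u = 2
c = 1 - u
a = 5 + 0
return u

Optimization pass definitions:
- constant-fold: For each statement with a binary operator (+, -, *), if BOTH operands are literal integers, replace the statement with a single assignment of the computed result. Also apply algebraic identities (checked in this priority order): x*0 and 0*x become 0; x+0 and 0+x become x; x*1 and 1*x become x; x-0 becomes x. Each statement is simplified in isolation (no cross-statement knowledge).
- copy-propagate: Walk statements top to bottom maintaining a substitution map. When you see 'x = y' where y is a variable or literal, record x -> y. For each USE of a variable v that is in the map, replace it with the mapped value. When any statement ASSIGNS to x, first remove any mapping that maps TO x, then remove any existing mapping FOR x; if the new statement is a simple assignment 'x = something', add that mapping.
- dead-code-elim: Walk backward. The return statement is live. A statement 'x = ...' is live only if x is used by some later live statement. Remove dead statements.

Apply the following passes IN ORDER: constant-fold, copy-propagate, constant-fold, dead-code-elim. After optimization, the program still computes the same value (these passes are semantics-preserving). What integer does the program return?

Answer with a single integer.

Answer: 2

Derivation:
Initial IR:
  b = 1
  u = 2
  c = 1 - u
  a = 5 + 0
  return u
After constant-fold (5 stmts):
  b = 1
  u = 2
  c = 1 - u
  a = 5
  return u
After copy-propagate (5 stmts):
  b = 1
  u = 2
  c = 1 - 2
  a = 5
  return 2
After constant-fold (5 stmts):
  b = 1
  u = 2
  c = -1
  a = 5
  return 2
After dead-code-elim (1 stmts):
  return 2
Evaluate:
  b = 1  =>  b = 1
  u = 2  =>  u = 2
  c = 1 - u  =>  c = -1
  a = 5 + 0  =>  a = 5
  return u = 2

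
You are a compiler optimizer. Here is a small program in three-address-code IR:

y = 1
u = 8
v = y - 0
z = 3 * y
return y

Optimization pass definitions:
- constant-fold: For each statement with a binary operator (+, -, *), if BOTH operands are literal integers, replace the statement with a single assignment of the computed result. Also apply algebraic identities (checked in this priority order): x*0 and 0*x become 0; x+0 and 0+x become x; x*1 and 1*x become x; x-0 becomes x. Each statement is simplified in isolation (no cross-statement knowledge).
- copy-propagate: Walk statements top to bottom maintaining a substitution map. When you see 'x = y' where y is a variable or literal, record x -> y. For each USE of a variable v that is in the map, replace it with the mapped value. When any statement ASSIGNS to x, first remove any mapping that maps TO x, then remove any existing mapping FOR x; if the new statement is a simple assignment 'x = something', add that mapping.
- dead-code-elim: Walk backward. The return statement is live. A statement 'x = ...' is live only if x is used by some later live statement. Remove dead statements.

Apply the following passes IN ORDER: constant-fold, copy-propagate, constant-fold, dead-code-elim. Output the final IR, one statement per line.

Initial IR:
  y = 1
  u = 8
  v = y - 0
  z = 3 * y
  return y
After constant-fold (5 stmts):
  y = 1
  u = 8
  v = y
  z = 3 * y
  return y
After copy-propagate (5 stmts):
  y = 1
  u = 8
  v = 1
  z = 3 * 1
  return 1
After constant-fold (5 stmts):
  y = 1
  u = 8
  v = 1
  z = 3
  return 1
After dead-code-elim (1 stmts):
  return 1

Answer: return 1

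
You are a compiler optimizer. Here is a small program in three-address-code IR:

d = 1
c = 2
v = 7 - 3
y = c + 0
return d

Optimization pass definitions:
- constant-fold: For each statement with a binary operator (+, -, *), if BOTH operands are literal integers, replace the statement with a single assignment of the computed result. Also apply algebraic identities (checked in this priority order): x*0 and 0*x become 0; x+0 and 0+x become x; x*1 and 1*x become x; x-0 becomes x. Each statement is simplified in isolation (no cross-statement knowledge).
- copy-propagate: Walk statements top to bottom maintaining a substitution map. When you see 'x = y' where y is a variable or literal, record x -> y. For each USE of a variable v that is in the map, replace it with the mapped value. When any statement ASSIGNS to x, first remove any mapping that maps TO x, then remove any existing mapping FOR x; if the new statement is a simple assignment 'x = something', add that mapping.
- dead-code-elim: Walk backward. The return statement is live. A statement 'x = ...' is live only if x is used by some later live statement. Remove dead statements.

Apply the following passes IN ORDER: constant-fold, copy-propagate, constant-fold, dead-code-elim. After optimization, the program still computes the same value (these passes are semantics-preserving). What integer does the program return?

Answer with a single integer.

Initial IR:
  d = 1
  c = 2
  v = 7 - 3
  y = c + 0
  return d
After constant-fold (5 stmts):
  d = 1
  c = 2
  v = 4
  y = c
  return d
After copy-propagate (5 stmts):
  d = 1
  c = 2
  v = 4
  y = 2
  return 1
After constant-fold (5 stmts):
  d = 1
  c = 2
  v = 4
  y = 2
  return 1
After dead-code-elim (1 stmts):
  return 1
Evaluate:
  d = 1  =>  d = 1
  c = 2  =>  c = 2
  v = 7 - 3  =>  v = 4
  y = c + 0  =>  y = 2
  return d = 1

Answer: 1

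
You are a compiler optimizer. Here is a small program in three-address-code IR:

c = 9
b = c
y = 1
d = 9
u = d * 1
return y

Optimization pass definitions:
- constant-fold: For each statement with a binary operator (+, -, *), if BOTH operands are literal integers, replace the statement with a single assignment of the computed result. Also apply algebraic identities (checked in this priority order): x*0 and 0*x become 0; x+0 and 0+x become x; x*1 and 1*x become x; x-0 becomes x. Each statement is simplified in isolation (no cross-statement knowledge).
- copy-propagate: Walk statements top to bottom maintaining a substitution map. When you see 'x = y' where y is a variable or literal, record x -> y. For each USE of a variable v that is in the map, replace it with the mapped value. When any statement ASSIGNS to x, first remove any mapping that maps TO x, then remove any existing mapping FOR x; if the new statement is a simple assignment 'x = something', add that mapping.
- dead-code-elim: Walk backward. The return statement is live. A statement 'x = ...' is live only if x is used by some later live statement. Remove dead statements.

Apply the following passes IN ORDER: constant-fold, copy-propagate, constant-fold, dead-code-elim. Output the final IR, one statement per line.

Initial IR:
  c = 9
  b = c
  y = 1
  d = 9
  u = d * 1
  return y
After constant-fold (6 stmts):
  c = 9
  b = c
  y = 1
  d = 9
  u = d
  return y
After copy-propagate (6 stmts):
  c = 9
  b = 9
  y = 1
  d = 9
  u = 9
  return 1
After constant-fold (6 stmts):
  c = 9
  b = 9
  y = 1
  d = 9
  u = 9
  return 1
After dead-code-elim (1 stmts):
  return 1

Answer: return 1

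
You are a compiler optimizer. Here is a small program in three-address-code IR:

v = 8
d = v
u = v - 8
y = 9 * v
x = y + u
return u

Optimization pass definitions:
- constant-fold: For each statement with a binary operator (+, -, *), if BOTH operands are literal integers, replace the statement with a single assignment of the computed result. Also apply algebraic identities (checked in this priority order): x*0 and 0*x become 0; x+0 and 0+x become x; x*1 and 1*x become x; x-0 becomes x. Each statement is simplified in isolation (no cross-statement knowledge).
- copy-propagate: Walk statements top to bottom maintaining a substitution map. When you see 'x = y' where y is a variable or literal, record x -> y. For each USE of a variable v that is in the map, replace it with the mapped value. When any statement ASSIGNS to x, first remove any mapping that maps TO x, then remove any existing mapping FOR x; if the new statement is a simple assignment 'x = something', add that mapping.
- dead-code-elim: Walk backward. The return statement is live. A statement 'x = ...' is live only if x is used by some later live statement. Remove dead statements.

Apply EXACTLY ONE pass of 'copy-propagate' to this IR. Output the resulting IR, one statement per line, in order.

Applying copy-propagate statement-by-statement:
  [1] v = 8  (unchanged)
  [2] d = v  -> d = 8
  [3] u = v - 8  -> u = 8 - 8
  [4] y = 9 * v  -> y = 9 * 8
  [5] x = y + u  (unchanged)
  [6] return u  (unchanged)
Result (6 stmts):
  v = 8
  d = 8
  u = 8 - 8
  y = 9 * 8
  x = y + u
  return u

Answer: v = 8
d = 8
u = 8 - 8
y = 9 * 8
x = y + u
return u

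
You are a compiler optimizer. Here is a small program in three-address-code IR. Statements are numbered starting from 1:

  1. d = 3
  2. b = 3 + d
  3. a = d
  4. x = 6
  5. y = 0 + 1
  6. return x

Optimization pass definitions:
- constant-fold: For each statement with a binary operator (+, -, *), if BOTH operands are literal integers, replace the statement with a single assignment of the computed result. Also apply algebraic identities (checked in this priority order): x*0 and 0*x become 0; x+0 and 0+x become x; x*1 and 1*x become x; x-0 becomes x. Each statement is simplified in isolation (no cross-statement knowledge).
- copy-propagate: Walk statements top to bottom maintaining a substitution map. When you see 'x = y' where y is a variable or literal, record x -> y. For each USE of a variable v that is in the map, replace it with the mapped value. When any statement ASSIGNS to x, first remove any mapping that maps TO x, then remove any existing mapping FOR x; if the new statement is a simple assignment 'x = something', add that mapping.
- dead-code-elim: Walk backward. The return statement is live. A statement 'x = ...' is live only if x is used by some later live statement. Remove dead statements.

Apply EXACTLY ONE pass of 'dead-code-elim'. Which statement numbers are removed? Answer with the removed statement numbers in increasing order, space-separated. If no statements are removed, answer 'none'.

Answer: 1 2 3 5

Derivation:
Backward liveness scan:
Stmt 1 'd = 3': DEAD (d not in live set [])
Stmt 2 'b = 3 + d': DEAD (b not in live set [])
Stmt 3 'a = d': DEAD (a not in live set [])
Stmt 4 'x = 6': KEEP (x is live); live-in = []
Stmt 5 'y = 0 + 1': DEAD (y not in live set ['x'])
Stmt 6 'return x': KEEP (return); live-in = ['x']
Removed statement numbers: [1, 2, 3, 5]
Surviving IR:
  x = 6
  return x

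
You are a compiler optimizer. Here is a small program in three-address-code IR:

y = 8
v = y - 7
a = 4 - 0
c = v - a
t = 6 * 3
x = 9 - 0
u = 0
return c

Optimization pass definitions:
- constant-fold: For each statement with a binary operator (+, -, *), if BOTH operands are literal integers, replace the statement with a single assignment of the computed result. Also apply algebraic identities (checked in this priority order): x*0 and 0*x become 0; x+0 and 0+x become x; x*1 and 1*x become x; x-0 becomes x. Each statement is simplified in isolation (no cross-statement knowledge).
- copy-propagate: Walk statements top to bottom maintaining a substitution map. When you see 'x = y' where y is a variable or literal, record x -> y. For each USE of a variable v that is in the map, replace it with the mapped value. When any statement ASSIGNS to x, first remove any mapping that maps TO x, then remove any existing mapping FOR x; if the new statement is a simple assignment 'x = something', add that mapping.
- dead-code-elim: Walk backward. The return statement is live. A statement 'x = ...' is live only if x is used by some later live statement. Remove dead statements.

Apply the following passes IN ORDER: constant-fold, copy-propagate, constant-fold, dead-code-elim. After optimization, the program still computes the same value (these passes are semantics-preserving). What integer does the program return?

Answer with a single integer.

Initial IR:
  y = 8
  v = y - 7
  a = 4 - 0
  c = v - a
  t = 6 * 3
  x = 9 - 0
  u = 0
  return c
After constant-fold (8 stmts):
  y = 8
  v = y - 7
  a = 4
  c = v - a
  t = 18
  x = 9
  u = 0
  return c
After copy-propagate (8 stmts):
  y = 8
  v = 8 - 7
  a = 4
  c = v - 4
  t = 18
  x = 9
  u = 0
  return c
After constant-fold (8 stmts):
  y = 8
  v = 1
  a = 4
  c = v - 4
  t = 18
  x = 9
  u = 0
  return c
After dead-code-elim (3 stmts):
  v = 1
  c = v - 4
  return c
Evaluate:
  y = 8  =>  y = 8
  v = y - 7  =>  v = 1
  a = 4 - 0  =>  a = 4
  c = v - a  =>  c = -3
  t = 6 * 3  =>  t = 18
  x = 9 - 0  =>  x = 9
  u = 0  =>  u = 0
  return c = -3

Answer: -3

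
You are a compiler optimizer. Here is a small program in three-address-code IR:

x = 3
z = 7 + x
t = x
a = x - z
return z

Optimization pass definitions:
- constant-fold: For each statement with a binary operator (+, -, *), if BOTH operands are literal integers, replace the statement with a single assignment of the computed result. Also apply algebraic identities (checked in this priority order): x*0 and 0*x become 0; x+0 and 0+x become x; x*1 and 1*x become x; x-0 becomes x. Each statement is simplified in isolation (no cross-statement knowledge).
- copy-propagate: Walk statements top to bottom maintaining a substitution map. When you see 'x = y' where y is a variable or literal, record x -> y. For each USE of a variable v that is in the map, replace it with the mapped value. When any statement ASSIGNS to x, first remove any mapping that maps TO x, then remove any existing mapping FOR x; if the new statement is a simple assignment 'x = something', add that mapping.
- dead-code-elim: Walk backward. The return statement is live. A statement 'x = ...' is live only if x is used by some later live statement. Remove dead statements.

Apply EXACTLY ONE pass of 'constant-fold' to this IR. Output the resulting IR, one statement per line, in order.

Applying constant-fold statement-by-statement:
  [1] x = 3  (unchanged)
  [2] z = 7 + x  (unchanged)
  [3] t = x  (unchanged)
  [4] a = x - z  (unchanged)
  [5] return z  (unchanged)
Result (5 stmts):
  x = 3
  z = 7 + x
  t = x
  a = x - z
  return z

Answer: x = 3
z = 7 + x
t = x
a = x - z
return z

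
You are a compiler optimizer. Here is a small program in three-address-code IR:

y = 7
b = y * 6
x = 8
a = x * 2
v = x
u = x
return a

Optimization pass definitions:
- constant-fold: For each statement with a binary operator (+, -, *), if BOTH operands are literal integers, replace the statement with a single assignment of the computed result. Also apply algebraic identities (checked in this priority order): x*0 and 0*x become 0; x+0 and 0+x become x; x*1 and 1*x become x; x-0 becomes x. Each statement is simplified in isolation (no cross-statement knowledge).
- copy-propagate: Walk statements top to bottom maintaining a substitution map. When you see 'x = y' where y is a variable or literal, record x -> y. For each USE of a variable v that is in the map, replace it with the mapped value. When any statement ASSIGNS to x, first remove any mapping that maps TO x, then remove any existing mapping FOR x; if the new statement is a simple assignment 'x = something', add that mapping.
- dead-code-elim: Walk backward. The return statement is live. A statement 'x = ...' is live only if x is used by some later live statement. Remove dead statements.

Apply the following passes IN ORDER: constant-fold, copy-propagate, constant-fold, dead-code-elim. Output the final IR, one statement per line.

Answer: a = 16
return a

Derivation:
Initial IR:
  y = 7
  b = y * 6
  x = 8
  a = x * 2
  v = x
  u = x
  return a
After constant-fold (7 stmts):
  y = 7
  b = y * 6
  x = 8
  a = x * 2
  v = x
  u = x
  return a
After copy-propagate (7 stmts):
  y = 7
  b = 7 * 6
  x = 8
  a = 8 * 2
  v = 8
  u = 8
  return a
After constant-fold (7 stmts):
  y = 7
  b = 42
  x = 8
  a = 16
  v = 8
  u = 8
  return a
After dead-code-elim (2 stmts):
  a = 16
  return a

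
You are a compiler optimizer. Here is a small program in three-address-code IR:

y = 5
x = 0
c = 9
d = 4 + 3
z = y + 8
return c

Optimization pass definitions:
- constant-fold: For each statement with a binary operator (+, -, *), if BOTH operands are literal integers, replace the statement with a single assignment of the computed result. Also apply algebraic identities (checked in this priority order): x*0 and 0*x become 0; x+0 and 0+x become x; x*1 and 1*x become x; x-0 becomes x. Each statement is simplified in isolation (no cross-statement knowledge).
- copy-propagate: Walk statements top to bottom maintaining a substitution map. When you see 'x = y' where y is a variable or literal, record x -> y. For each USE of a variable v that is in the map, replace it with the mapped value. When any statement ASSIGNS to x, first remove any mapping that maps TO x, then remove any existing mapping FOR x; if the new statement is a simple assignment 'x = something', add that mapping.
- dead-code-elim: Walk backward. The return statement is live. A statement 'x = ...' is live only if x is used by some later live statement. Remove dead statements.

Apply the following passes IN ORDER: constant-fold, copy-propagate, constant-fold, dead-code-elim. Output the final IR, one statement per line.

Answer: return 9

Derivation:
Initial IR:
  y = 5
  x = 0
  c = 9
  d = 4 + 3
  z = y + 8
  return c
After constant-fold (6 stmts):
  y = 5
  x = 0
  c = 9
  d = 7
  z = y + 8
  return c
After copy-propagate (6 stmts):
  y = 5
  x = 0
  c = 9
  d = 7
  z = 5 + 8
  return 9
After constant-fold (6 stmts):
  y = 5
  x = 0
  c = 9
  d = 7
  z = 13
  return 9
After dead-code-elim (1 stmts):
  return 9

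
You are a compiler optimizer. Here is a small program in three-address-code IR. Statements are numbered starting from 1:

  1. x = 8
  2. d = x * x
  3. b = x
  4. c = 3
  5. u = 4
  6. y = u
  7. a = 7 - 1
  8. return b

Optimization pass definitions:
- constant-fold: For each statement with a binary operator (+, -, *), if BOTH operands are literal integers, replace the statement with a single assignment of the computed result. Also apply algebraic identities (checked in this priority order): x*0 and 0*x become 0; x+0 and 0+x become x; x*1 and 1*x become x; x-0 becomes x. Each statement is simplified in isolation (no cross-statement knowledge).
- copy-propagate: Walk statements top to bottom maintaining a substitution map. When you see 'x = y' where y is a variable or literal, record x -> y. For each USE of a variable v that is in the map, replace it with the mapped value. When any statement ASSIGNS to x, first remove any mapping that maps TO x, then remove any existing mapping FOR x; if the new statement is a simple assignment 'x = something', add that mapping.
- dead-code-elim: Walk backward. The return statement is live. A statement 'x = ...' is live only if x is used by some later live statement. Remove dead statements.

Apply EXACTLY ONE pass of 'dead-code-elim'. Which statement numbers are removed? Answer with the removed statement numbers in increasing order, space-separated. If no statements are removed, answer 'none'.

Answer: 2 4 5 6 7

Derivation:
Backward liveness scan:
Stmt 1 'x = 8': KEEP (x is live); live-in = []
Stmt 2 'd = x * x': DEAD (d not in live set ['x'])
Stmt 3 'b = x': KEEP (b is live); live-in = ['x']
Stmt 4 'c = 3': DEAD (c not in live set ['b'])
Stmt 5 'u = 4': DEAD (u not in live set ['b'])
Stmt 6 'y = u': DEAD (y not in live set ['b'])
Stmt 7 'a = 7 - 1': DEAD (a not in live set ['b'])
Stmt 8 'return b': KEEP (return); live-in = ['b']
Removed statement numbers: [2, 4, 5, 6, 7]
Surviving IR:
  x = 8
  b = x
  return b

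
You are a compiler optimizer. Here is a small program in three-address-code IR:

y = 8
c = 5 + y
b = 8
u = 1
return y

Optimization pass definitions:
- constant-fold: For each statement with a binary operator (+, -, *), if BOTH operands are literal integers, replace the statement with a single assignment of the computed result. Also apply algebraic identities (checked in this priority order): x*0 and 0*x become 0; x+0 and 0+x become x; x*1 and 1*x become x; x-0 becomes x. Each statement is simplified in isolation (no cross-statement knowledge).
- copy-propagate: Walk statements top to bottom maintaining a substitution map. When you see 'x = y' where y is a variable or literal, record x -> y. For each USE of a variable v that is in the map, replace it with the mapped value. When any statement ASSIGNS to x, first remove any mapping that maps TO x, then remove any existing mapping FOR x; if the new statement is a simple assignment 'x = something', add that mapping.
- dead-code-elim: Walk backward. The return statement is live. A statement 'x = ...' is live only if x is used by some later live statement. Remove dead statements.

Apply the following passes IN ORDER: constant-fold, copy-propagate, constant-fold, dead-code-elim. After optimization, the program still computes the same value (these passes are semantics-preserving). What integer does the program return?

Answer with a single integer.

Answer: 8

Derivation:
Initial IR:
  y = 8
  c = 5 + y
  b = 8
  u = 1
  return y
After constant-fold (5 stmts):
  y = 8
  c = 5 + y
  b = 8
  u = 1
  return y
After copy-propagate (5 stmts):
  y = 8
  c = 5 + 8
  b = 8
  u = 1
  return 8
After constant-fold (5 stmts):
  y = 8
  c = 13
  b = 8
  u = 1
  return 8
After dead-code-elim (1 stmts):
  return 8
Evaluate:
  y = 8  =>  y = 8
  c = 5 + y  =>  c = 13
  b = 8  =>  b = 8
  u = 1  =>  u = 1
  return y = 8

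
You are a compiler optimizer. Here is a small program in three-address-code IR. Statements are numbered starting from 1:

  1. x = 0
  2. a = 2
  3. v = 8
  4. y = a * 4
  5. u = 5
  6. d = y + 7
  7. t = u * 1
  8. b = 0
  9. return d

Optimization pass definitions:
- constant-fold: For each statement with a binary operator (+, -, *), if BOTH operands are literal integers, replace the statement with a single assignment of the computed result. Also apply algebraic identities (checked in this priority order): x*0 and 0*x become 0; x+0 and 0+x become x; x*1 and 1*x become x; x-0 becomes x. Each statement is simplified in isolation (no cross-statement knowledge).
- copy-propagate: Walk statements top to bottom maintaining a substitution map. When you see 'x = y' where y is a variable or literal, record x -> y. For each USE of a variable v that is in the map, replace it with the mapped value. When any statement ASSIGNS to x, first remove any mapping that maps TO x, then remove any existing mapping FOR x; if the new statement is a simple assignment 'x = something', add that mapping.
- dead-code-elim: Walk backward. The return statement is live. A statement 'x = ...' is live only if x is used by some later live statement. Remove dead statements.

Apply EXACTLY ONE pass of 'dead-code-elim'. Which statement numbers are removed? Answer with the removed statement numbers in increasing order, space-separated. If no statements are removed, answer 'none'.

Backward liveness scan:
Stmt 1 'x = 0': DEAD (x not in live set [])
Stmt 2 'a = 2': KEEP (a is live); live-in = []
Stmt 3 'v = 8': DEAD (v not in live set ['a'])
Stmt 4 'y = a * 4': KEEP (y is live); live-in = ['a']
Stmt 5 'u = 5': DEAD (u not in live set ['y'])
Stmt 6 'd = y + 7': KEEP (d is live); live-in = ['y']
Stmt 7 't = u * 1': DEAD (t not in live set ['d'])
Stmt 8 'b = 0': DEAD (b not in live set ['d'])
Stmt 9 'return d': KEEP (return); live-in = ['d']
Removed statement numbers: [1, 3, 5, 7, 8]
Surviving IR:
  a = 2
  y = a * 4
  d = y + 7
  return d

Answer: 1 3 5 7 8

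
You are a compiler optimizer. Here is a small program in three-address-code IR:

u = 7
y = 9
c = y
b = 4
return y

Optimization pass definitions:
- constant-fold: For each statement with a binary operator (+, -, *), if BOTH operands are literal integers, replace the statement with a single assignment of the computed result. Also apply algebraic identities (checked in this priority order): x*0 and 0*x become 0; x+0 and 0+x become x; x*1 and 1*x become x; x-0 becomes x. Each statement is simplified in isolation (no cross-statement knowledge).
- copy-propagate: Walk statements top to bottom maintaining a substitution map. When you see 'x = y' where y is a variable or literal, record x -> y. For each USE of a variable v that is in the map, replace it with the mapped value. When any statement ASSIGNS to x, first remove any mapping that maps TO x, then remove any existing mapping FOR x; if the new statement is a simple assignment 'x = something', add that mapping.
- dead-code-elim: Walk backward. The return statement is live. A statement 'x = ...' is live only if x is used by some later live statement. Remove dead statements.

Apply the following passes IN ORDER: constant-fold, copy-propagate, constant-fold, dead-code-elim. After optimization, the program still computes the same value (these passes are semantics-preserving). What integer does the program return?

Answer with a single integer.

Initial IR:
  u = 7
  y = 9
  c = y
  b = 4
  return y
After constant-fold (5 stmts):
  u = 7
  y = 9
  c = y
  b = 4
  return y
After copy-propagate (5 stmts):
  u = 7
  y = 9
  c = 9
  b = 4
  return 9
After constant-fold (5 stmts):
  u = 7
  y = 9
  c = 9
  b = 4
  return 9
After dead-code-elim (1 stmts):
  return 9
Evaluate:
  u = 7  =>  u = 7
  y = 9  =>  y = 9
  c = y  =>  c = 9
  b = 4  =>  b = 4
  return y = 9

Answer: 9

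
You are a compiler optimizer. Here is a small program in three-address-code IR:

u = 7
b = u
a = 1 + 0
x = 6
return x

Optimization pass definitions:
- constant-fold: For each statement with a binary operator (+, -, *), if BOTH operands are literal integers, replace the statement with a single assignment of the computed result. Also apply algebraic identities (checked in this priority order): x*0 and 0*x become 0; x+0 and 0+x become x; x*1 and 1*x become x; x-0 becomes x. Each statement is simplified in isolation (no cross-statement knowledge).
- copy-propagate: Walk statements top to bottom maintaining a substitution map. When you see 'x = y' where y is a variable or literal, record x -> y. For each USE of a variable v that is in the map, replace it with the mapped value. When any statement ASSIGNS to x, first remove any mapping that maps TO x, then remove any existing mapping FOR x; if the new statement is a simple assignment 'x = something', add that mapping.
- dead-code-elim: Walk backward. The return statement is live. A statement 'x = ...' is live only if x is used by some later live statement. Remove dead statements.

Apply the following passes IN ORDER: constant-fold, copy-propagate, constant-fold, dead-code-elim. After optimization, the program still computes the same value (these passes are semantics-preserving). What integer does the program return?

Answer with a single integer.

Initial IR:
  u = 7
  b = u
  a = 1 + 0
  x = 6
  return x
After constant-fold (5 stmts):
  u = 7
  b = u
  a = 1
  x = 6
  return x
After copy-propagate (5 stmts):
  u = 7
  b = 7
  a = 1
  x = 6
  return 6
After constant-fold (5 stmts):
  u = 7
  b = 7
  a = 1
  x = 6
  return 6
After dead-code-elim (1 stmts):
  return 6
Evaluate:
  u = 7  =>  u = 7
  b = u  =>  b = 7
  a = 1 + 0  =>  a = 1
  x = 6  =>  x = 6
  return x = 6

Answer: 6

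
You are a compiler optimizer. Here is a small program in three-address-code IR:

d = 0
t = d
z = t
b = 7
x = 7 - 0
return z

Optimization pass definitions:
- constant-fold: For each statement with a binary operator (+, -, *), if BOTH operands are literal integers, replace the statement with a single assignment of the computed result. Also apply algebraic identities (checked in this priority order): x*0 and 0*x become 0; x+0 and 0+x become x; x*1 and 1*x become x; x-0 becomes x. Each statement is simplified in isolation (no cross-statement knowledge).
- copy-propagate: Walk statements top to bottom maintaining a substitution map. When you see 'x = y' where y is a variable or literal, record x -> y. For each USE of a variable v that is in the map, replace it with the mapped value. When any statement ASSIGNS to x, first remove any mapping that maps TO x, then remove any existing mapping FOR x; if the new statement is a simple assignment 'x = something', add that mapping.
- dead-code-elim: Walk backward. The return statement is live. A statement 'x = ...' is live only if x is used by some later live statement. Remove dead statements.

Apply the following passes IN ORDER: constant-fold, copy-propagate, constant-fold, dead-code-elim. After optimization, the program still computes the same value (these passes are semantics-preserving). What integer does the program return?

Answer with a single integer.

Answer: 0

Derivation:
Initial IR:
  d = 0
  t = d
  z = t
  b = 7
  x = 7 - 0
  return z
After constant-fold (6 stmts):
  d = 0
  t = d
  z = t
  b = 7
  x = 7
  return z
After copy-propagate (6 stmts):
  d = 0
  t = 0
  z = 0
  b = 7
  x = 7
  return 0
After constant-fold (6 stmts):
  d = 0
  t = 0
  z = 0
  b = 7
  x = 7
  return 0
After dead-code-elim (1 stmts):
  return 0
Evaluate:
  d = 0  =>  d = 0
  t = d  =>  t = 0
  z = t  =>  z = 0
  b = 7  =>  b = 7
  x = 7 - 0  =>  x = 7
  return z = 0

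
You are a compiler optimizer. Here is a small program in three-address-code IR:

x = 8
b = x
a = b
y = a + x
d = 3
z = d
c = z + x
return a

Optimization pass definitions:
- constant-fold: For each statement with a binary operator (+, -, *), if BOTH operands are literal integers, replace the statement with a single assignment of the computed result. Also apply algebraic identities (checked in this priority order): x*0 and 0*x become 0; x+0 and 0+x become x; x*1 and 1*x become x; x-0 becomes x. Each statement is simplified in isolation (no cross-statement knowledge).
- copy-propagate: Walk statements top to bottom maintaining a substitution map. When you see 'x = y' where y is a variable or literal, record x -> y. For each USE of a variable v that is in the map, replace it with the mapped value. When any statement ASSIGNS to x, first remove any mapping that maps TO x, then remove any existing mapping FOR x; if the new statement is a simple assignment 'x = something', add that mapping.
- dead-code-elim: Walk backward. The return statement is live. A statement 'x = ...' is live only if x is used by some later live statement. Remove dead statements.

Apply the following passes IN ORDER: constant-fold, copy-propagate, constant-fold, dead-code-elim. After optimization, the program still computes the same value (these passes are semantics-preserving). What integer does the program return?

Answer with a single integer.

Initial IR:
  x = 8
  b = x
  a = b
  y = a + x
  d = 3
  z = d
  c = z + x
  return a
After constant-fold (8 stmts):
  x = 8
  b = x
  a = b
  y = a + x
  d = 3
  z = d
  c = z + x
  return a
After copy-propagate (8 stmts):
  x = 8
  b = 8
  a = 8
  y = 8 + 8
  d = 3
  z = 3
  c = 3 + 8
  return 8
After constant-fold (8 stmts):
  x = 8
  b = 8
  a = 8
  y = 16
  d = 3
  z = 3
  c = 11
  return 8
After dead-code-elim (1 stmts):
  return 8
Evaluate:
  x = 8  =>  x = 8
  b = x  =>  b = 8
  a = b  =>  a = 8
  y = a + x  =>  y = 16
  d = 3  =>  d = 3
  z = d  =>  z = 3
  c = z + x  =>  c = 11
  return a = 8

Answer: 8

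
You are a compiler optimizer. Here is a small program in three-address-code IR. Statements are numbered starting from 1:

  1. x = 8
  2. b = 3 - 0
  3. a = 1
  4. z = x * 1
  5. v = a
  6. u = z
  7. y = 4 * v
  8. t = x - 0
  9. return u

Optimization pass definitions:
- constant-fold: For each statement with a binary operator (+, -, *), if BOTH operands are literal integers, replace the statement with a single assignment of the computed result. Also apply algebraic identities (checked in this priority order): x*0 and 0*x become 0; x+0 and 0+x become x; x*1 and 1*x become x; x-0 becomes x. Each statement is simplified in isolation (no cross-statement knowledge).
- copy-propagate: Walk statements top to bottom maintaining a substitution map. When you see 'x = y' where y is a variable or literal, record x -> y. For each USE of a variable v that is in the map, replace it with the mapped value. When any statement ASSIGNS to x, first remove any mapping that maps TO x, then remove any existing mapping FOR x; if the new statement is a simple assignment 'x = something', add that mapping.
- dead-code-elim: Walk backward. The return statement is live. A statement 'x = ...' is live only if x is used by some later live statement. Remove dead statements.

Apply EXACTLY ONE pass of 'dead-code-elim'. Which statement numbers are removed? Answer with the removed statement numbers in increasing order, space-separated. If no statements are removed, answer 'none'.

Backward liveness scan:
Stmt 1 'x = 8': KEEP (x is live); live-in = []
Stmt 2 'b = 3 - 0': DEAD (b not in live set ['x'])
Stmt 3 'a = 1': DEAD (a not in live set ['x'])
Stmt 4 'z = x * 1': KEEP (z is live); live-in = ['x']
Stmt 5 'v = a': DEAD (v not in live set ['z'])
Stmt 6 'u = z': KEEP (u is live); live-in = ['z']
Stmt 7 'y = 4 * v': DEAD (y not in live set ['u'])
Stmt 8 't = x - 0': DEAD (t not in live set ['u'])
Stmt 9 'return u': KEEP (return); live-in = ['u']
Removed statement numbers: [2, 3, 5, 7, 8]
Surviving IR:
  x = 8
  z = x * 1
  u = z
  return u

Answer: 2 3 5 7 8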